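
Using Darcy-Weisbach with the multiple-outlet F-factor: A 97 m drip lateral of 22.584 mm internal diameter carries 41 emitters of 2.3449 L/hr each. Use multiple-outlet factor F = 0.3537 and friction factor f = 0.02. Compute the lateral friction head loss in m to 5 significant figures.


Approach: apply Darcy-Weisbach with the multiple-outlet F-factor, Q = n*q/(3600*1000) m^3/s; v = Q/A; hf = F*f*(L/D)*(v^2/(2g)).
Q = 41*2.3449/(3600*1000) = 2.670581e-05 m^3/s
A = pi*(22.584e-3/2)^2 = 4.005822e-04 m^2, so v = Q/A = 0.06666748 m/s
hf = 0.3537*0.02*(97/0.022584)*(0.06666748^2/(2*9.81)) = 0.0068828 m
Therefore the lateral friction head loss = 0.0068828 m.


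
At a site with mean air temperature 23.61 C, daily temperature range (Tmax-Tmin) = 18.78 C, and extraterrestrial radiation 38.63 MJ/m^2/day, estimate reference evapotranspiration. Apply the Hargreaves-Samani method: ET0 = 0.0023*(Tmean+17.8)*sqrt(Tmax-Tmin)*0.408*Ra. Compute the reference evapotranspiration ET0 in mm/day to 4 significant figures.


ET0 = 0.0023*(23.61+17.8)*sqrt(18.78)*0.408*38.63 = 6.505 mm/day
Therefore the reference evapotranspiration ET0 = 6.505 mm/day.


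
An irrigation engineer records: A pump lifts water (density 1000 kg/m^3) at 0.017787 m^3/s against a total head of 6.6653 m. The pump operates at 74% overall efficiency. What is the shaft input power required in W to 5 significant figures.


Approach: apply hydraulic power then efficiency conversion, P = rho*g*Q*H; P_in = P/eta.
Step 1 — hydraulic power (P = rho*g*Q*H):
  P = 1000 * 9.81 * 0.017787 * 6.6653 = 1163.031 W
Step 2 — input power: P_in = P/eta = 1163.031 / 0.74 = 1571.7 W
Therefore the shaft input power required = 1571.7 W.


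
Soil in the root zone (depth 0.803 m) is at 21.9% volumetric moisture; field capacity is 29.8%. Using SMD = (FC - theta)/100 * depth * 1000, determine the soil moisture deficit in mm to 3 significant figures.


SMD = (29.8 - 21.9)/100 * 0.803 * 1000 = 63.4 mm
Therefore the soil moisture deficit = 63.4 mm.


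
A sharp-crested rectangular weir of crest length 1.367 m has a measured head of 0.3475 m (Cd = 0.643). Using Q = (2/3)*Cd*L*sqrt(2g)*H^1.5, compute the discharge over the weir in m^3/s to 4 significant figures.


Q = (2/3)*0.643*1.367*sqrt(2*9.81)*0.3475^1.5 = 0.5317 m^3/s
Therefore the discharge over the weir = 0.5317 m^3/s.


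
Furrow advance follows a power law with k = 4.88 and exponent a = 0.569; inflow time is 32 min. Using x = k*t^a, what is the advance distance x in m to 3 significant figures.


x = 4.88 * 32^0.569 = 35.1 m
Therefore the advance distance x = 35.1 m.


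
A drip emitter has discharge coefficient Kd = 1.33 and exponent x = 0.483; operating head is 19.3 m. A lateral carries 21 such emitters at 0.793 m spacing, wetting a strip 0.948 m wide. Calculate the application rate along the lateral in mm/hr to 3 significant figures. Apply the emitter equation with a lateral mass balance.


Approach: apply the emitter equation with a lateral mass balance, q = Kd*h^x; Q = n*q; rate = Q/(n*spacing*width).
Step 1 — single emitter flow (q = Kd*h^x):
  q = 1.33 * 19.3^0.483 = 5.5562 L/hr
Step 2 — total lateral flow: Q = 21 * 5.5562 = 116.68 L/hr
Step 3 — wetted area: A = 21 * 0.793 * 0.948 = 15.787 m^2
Step 4 — application rate: Q/A = 116.68/15.787 = 7.39 mm/hr
Therefore the application rate along the lateral = 7.39 mm/hr.


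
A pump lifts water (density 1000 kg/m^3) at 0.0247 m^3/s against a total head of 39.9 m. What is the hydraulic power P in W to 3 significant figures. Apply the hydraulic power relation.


Approach: apply the hydraulic power relation, P = rho*g*Q*H.
P = 1000 * 9.81 * 0.0247 * 39.9 = 9670 W
Therefore the hydraulic power P = 9670 W.


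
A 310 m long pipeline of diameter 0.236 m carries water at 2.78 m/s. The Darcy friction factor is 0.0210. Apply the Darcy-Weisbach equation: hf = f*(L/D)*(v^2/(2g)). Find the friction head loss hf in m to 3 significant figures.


hf = 0.0210 * (310/0.236) * (2.78^2 / (2*9.81))
hf = 10.9 m
Therefore the friction head loss hf = 10.9 m.


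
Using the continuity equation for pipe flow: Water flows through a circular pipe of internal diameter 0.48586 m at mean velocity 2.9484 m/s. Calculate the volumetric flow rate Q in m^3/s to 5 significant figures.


Approach: apply the continuity equation for pipe flow, Q = A * v with A = pi*(D/2)^2.
A = pi*(0.48586/2)^2 = 0.1854010 m^2
Q = 0.1854010 * 2.9484 = 0.54664 m^3/s
Therefore the volumetric flow rate Q = 0.54664 m^3/s.


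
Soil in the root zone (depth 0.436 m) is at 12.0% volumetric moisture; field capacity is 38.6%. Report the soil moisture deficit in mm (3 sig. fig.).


Approach: apply the soil moisture deficit relation, SMD = (FC - theta)/100 * depth * 1000.
SMD = (38.6 - 12.0)/100 * 0.436 * 1000 = 116 mm
Therefore the soil moisture deficit = 116 mm.


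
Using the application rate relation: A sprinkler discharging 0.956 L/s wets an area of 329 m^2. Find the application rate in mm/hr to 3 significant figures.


Approach: apply the application rate relation, rate = (Q/A)*3600.
rate = (0.956 / 329) * 3600 = 10.5 mm/hr
Therefore the application rate = 10.5 mm/hr.


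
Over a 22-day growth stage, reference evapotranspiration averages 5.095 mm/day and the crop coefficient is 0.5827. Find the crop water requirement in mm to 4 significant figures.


Approach: apply the crop water requirement relation, CWR = ET0 * Kc * days.
CWR = 5.095 * 0.5827 * 22 = 65.31 mm
Therefore the crop water requirement = 65.31 mm.


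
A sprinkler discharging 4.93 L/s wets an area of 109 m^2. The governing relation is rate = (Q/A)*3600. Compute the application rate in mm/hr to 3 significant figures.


rate = (4.93 / 109) * 3600 = 163 mm/hr
Therefore the application rate = 163 mm/hr.


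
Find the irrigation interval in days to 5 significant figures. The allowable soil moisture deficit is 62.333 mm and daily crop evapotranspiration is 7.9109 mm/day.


Approach: apply the irrigation interval relation, interval = SMD / ETc.
interval = 62.333 / 7.9109 = 7.8794 days
Therefore the irrigation interval = 7.8794 days.


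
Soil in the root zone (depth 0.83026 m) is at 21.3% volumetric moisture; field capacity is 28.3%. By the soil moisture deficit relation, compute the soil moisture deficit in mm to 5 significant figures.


Approach: apply the soil moisture deficit relation, SMD = (FC - theta)/100 * depth * 1000.
SMD = (28.3 - 21.3)/100 * 0.83026 * 1000 = 58.118 mm
Therefore the soil moisture deficit = 58.118 mm.


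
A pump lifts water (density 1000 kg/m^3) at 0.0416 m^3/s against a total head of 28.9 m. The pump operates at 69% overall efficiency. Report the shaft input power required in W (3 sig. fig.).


Approach: apply hydraulic power then efficiency conversion, P = rho*g*Q*H; P_in = P/eta.
Step 1 — hydraulic power (P = rho*g*Q*H):
  P = 1000 * 9.81 * 0.0416 * 28.9 = 11794 W
Step 2 — input power: P_in = P/eta = 11794 / 0.69 = 17100 W
Therefore the shaft input power required = 17100 W.


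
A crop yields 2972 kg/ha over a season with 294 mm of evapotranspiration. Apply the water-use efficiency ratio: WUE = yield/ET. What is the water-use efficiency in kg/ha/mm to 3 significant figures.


WUE = 2972 / 294 = 10.1 kg/ha/mm
Therefore the water-use efficiency = 10.1 kg/ha/mm.


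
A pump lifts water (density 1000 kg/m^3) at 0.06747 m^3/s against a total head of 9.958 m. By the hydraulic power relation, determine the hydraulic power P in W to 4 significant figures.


Approach: apply the hydraulic power relation, P = rho*g*Q*H.
P = 1000 * 9.81 * 0.06747 * 9.958 = 6591 W
Therefore the hydraulic power P = 6591 W.


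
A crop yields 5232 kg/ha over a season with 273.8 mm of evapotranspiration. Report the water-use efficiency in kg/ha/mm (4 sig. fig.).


Approach: apply the water-use efficiency ratio, WUE = yield/ET.
WUE = 5232 / 273.8 = 19.11 kg/ha/mm
Therefore the water-use efficiency = 19.11 kg/ha/mm.


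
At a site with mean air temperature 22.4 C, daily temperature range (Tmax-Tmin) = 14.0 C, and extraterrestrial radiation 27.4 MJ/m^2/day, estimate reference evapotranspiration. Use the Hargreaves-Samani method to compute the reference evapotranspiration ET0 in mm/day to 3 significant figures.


Approach: apply the Hargreaves-Samani method, ET0 = 0.0023*(Tmean+17.8)*sqrt(Tmax-Tmin)*0.408*Ra.
ET0 = 0.0023*(22.4+17.8)*sqrt(14.0)*0.408*27.4 = 3.87 mm/day
Therefore the reference evapotranspiration ET0 = 3.87 mm/day.


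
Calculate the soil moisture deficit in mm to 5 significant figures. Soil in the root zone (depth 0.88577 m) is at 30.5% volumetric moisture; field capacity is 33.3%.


Approach: apply the soil moisture deficit relation, SMD = (FC - theta)/100 * depth * 1000.
SMD = (33.3 - 30.5)/100 * 0.88577 * 1000 = 24.802 mm
Therefore the soil moisture deficit = 24.802 mm.


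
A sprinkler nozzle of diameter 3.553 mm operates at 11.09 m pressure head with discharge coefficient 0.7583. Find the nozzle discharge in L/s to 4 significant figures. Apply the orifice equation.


Approach: apply the orifice equation, Q = Cd*A*sqrt(2*g*h), A = pi*(d/2)^2.
A = pi*(3.553e-3/2)^2 = 9.91472e-06 m^2
Q = 0.7583 * 9.91472e-06 * sqrt(2*9.81*11.09) * 1000 = 0.1109 L/s
Therefore the nozzle discharge = 0.1109 L/s.


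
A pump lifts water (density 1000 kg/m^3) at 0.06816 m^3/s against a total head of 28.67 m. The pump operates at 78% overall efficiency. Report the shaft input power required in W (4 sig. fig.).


Approach: apply hydraulic power then efficiency conversion, P = rho*g*Q*H; P_in = P/eta.
Step 1 — hydraulic power (P = rho*g*Q*H):
  P = 1000 * 9.81 * 0.06816 * 28.67 = 19170.2 W
Step 2 — input power: P_in = P/eta = 19170.2 / 0.78 = 24580 W
Therefore the shaft input power required = 24580 W.


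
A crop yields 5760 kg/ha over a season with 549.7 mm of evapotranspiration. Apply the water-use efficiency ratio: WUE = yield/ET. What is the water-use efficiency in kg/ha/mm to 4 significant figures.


WUE = 5760 / 549.7 = 10.48 kg/ha/mm
Therefore the water-use efficiency = 10.48 kg/ha/mm.


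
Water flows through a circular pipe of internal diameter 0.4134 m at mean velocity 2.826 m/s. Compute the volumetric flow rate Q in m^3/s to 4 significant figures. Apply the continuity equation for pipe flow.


Approach: apply the continuity equation for pipe flow, Q = A * v with A = pi*(D/2)^2.
A = pi*(0.4134/2)^2 = 0.134224 m^2
Q = 0.134224 * 2.826 = 0.3793 m^3/s
Therefore the volumetric flow rate Q = 0.3793 m^3/s.


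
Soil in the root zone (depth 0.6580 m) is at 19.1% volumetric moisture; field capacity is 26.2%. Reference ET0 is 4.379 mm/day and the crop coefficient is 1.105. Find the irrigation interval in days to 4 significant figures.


Approach: apply soil-water budget scheduling, SMD = (FC-theta)/100*depth*1000; ETc = ET0*Kc; interval = SMD/ETc.
Step 1 — soil moisture deficit:
  SMD = (26.2 - 19.1)/100 * 0.6580 * 1000 = 46.7180 mm
Step 2 — daily crop ET (ETc = ET0*Kc):
  ETc = 4.379 * 1.105 = 4.83879 mm/day
Step 3 — irrigation interval (SMD/ETc):
  interval = 46.7180 / 4.83879 = 9.655 days
Therefore the irrigation interval = 9.655 days.


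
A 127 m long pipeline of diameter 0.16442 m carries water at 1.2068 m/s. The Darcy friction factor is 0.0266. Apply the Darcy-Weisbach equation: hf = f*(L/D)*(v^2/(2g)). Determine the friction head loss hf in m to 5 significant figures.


hf = 0.0266 * (127/0.16442) * (1.2068^2 / (2*9.81))
hf = 1.5251 m
Therefore the friction head loss hf = 1.5251 m.


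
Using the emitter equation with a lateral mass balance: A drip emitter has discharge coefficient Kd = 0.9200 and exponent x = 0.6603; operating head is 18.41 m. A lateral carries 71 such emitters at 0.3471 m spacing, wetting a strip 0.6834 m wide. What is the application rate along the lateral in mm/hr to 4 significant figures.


Approach: apply the emitter equation with a lateral mass balance, q = Kd*h^x; Q = n*q; rate = Q/(n*spacing*width).
Step 1 — single emitter flow (q = Kd*h^x):
  q = 0.9200 * 18.41^0.6603 = 6.29655 L/hr
Step 2 — total lateral flow: Q = 71 * 6.29655 = 447.055 L/hr
Step 3 — wetted area: A = 71 * 0.3471 * 0.6834 = 16.8418 m^2
Step 4 — application rate: Q/A = 447.055/16.8418 = 26.54 mm/hr
Therefore the application rate along the lateral = 26.54 mm/hr.


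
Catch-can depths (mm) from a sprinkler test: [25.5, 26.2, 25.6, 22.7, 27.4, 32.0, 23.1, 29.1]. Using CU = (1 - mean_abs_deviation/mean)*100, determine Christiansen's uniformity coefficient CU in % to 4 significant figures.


mean = 26.4500 mm
mean |d_i - mean| = 2.28750 mm
CU = (1 - 2.28750/26.4500)*100 = 91.35 %
Therefore Christiansen's uniformity coefficient CU = 91.35 %.


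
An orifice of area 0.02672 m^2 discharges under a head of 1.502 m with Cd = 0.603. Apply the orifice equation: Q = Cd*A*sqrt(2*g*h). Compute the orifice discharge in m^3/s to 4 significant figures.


Q = 0.603 * 0.02672 * sqrt(2*9.81*1.502) = 0.08747 m^3/s
Therefore the orifice discharge = 0.08747 m^3/s.


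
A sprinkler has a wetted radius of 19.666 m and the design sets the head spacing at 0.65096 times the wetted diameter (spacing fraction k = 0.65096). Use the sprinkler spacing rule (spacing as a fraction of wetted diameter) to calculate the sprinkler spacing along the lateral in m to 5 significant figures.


Approach: apply the sprinkler spacing rule (spacing as a fraction of wetted diameter), S = k*(2*R).
S = 0.65096 * (2 * 19.666) = 25.604 m
Therefore the sprinkler spacing along the lateral = 25.604 m.


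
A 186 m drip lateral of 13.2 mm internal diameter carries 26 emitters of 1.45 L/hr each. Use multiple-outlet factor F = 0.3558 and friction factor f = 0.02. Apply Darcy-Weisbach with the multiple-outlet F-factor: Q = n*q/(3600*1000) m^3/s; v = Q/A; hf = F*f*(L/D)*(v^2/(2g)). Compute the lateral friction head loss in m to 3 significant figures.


Q = 26*1.45/(3600*1000) = 1.0472e-05 m^3/s
A = pi*(13.2e-3/2)^2 = 1.3685e-04 m^2, so v = Q/A = 0.076525 m/s
hf = 0.3558*0.02*(186/0.0132)*(0.076525^2/(2*9.81)) = 0.0299 m
Therefore the lateral friction head loss = 0.0299 m.


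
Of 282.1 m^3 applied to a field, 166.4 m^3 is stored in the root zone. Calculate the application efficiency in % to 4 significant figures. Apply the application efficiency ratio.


Approach: apply the application efficiency ratio, Ea = (stored/applied)*100.
Ea = (166.4/282.1)*100 = 58.99 %
Therefore the application efficiency = 58.99 %.


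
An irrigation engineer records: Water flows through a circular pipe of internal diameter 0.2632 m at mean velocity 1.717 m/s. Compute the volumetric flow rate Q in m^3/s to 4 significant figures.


Approach: apply the continuity equation for pipe flow, Q = A * v with A = pi*(D/2)^2.
A = pi*(0.2632/2)^2 = 0.0544079 m^2
Q = 0.0544079 * 1.717 = 0.09342 m^3/s
Therefore the volumetric flow rate Q = 0.09342 m^3/s.


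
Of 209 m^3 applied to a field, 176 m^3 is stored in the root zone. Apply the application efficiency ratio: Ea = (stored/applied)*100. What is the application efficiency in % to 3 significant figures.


Ea = (176/209)*100 = 84.2 %
Therefore the application efficiency = 84.2 %.


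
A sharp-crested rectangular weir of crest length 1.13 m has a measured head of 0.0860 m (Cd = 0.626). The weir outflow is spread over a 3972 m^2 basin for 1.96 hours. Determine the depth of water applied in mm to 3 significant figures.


Approach: apply the rectangular weir equation with a volume-to-depth conversion, Q = (2/3)*Cd*L*sqrt(2g)*H^1.5; d = Q*t/A * 1000.
Step 1 — weir discharge:
  Q = (2/3)*0.626*1.13*sqrt(2*9.81)*0.0860^1.5 = 0.052682 m^3/s
Step 2 — volume: V = 0.052682 * 1.96*3600 = 371.72 m^3
Step 3 — depth: d = V/A * 1000 = 371.72/3972 * 1000 = 93.6 mm
Therefore the depth of water applied = 93.6 mm.


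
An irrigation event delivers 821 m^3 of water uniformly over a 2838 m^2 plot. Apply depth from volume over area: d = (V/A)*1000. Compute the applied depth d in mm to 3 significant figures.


d = (821 / 2838) * 1000 = 289 mm
Therefore the applied depth d = 289 mm.


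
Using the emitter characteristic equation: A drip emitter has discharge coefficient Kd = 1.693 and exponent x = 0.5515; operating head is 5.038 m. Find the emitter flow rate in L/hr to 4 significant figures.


Approach: apply the emitter characteristic equation, q = Kd * h^x.
q = 1.693 * 5.038^0.5515 = 4.130 L/hr
Therefore the emitter flow rate = 4.130 L/hr.


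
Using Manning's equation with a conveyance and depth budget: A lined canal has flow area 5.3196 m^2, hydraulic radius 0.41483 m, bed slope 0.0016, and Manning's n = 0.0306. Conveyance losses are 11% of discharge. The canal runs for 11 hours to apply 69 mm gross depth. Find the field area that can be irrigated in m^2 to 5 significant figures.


Approach: apply Manning's equation with a conveyance and depth budget, Q = (1/n)*A*R^(2/3)*S^(1/2); Q_field = Q*(1-loss); Area = Q_field*t/(d/1000).
Step 1 — canal discharge (Manning's equation):
  Q = (1/0.0306) * 5.3196 * 0.41483^(2/3) * 0.0016^(1/2) = 3.867803 m^3/s
Step 2 — delivered flow: Q_field = 3.867803*(1 - 11/100) = 3.442344 m^3/s
Step 3 — volume delivered: V = 3.442344 * 11*3600 = 136316.8 m^3
Step 4 — area served: A = V / (depth/1000) = 136316.8 / 0.069 = 1975600 m^2
Therefore the field area that can be irrigated = 1975600 m^2.


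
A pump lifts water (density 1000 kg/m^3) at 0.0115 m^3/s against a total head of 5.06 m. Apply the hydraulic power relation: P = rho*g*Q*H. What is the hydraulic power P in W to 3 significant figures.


P = 1000 * 9.81 * 0.0115 * 5.06 = 571 W
Therefore the hydraulic power P = 571 W.


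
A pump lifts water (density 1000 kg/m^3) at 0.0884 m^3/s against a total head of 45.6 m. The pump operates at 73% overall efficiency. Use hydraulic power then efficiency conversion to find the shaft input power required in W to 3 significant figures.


Approach: apply hydraulic power then efficiency conversion, P = rho*g*Q*H; P_in = P/eta.
Step 1 — hydraulic power (P = rho*g*Q*H):
  P = 1000 * 9.81 * 0.0884 * 45.6 = 39545 W
Step 2 — input power: P_in = P/eta = 39545 / 0.73 = 54200 W
Therefore the shaft input power required = 54200 W.


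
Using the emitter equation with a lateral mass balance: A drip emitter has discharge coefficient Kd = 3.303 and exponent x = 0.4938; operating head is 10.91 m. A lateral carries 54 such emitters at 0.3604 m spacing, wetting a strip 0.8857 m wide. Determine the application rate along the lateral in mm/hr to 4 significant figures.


Approach: apply the emitter equation with a lateral mass balance, q = Kd*h^x; Q = n*q; rate = Q/(n*spacing*width).
Step 1 — single emitter flow (q = Kd*h^x):
  q = 3.303 * 10.91^0.4938 = 10.7495 L/hr
Step 2 — total lateral flow: Q = 54 * 10.7495 = 580.471 L/hr
Step 3 — wetted area: A = 54 * 0.3604 * 0.8857 = 17.2371 m^2
Step 4 — application rate: Q/A = 580.471/17.2371 = 33.68 mm/hr
Therefore the application rate along the lateral = 33.68 mm/hr.


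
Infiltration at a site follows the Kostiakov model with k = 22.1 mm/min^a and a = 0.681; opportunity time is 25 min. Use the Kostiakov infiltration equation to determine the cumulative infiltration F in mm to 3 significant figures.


Approach: apply the Kostiakov infiltration equation, F = k*t^a.
F = 22.1 * 25^0.681 = 198 mm
Therefore the cumulative infiltration F = 198 mm.


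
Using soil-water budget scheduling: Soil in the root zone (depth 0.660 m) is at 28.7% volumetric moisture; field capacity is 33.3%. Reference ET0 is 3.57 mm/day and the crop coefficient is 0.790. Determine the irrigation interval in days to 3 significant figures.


Approach: apply soil-water budget scheduling, SMD = (FC-theta)/100*depth*1000; ETc = ET0*Kc; interval = SMD/ETc.
Step 1 — soil moisture deficit:
  SMD = (33.3 - 28.7)/100 * 0.660 * 1000 = 30.360 mm
Step 2 — daily crop ET (ETc = ET0*Kc):
  ETc = 3.57 * 0.790 = 2.8203 mm/day
Step 3 — irrigation interval (SMD/ETc):
  interval = 30.360 / 2.8203 = 10.8 days
Therefore the irrigation interval = 10.8 days.


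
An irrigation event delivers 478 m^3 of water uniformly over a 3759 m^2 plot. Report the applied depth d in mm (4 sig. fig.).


Approach: apply depth from volume over area, d = (V/A)*1000.
d = (478 / 3759) * 1000 = 127.2 mm
Therefore the applied depth d = 127.2 mm.


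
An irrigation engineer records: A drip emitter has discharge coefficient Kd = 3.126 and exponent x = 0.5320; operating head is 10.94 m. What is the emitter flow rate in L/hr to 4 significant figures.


Approach: apply the emitter characteristic equation, q = Kd * h^x.
q = 3.126 * 10.94^0.5320 = 11.16 L/hr
Therefore the emitter flow rate = 11.16 L/hr.


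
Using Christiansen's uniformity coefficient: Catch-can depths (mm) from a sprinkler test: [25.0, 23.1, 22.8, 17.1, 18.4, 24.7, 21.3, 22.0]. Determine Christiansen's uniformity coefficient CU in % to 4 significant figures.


Approach: apply Christiansen's uniformity coefficient, CU = (1 - mean_abs_deviation/mean)*100.
mean = 21.8000 mm
mean |d_i - mean| = 2.15000 mm
CU = (1 - 2.15000/21.8000)*100 = 90.14 %
Therefore Christiansen's uniformity coefficient CU = 90.14 %.


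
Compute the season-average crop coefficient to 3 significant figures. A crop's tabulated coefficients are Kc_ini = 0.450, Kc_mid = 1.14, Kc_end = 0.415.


Approach: apply a simple seasonal average, Kc_avg = (Kc_ini + Kc_mid + Kc_end)/3.
Kc_avg = (0.450 + 1.14 + 0.415)/3 = 0.668
Therefore the season-average crop coefficient = 0.668.


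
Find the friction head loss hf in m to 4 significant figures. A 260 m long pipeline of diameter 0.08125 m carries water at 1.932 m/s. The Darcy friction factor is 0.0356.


Approach: apply the Darcy-Weisbach equation, hf = f*(L/D)*(v^2/(2g)).
hf = 0.0356 * (260/0.08125) * (1.932^2 / (2*9.81))
hf = 21.67 m
Therefore the friction head loss hf = 21.67 m.


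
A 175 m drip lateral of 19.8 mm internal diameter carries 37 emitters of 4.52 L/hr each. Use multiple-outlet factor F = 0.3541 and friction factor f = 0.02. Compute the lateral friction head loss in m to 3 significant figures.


Approach: apply Darcy-Weisbach with the multiple-outlet F-factor, Q = n*q/(3600*1000) m^3/s; v = Q/A; hf = F*f*(L/D)*(v^2/(2g)).
Q = 37*4.52/(3600*1000) = 4.6456e-05 m^3/s
A = pi*(19.8e-3/2)^2 = 3.0791e-04 m^2, so v = Q/A = 0.15088 m/s
hf = 0.3541*0.02*(175/0.0198)*(0.15088^2/(2*9.81)) = 0.0726 m
Therefore the lateral friction head loss = 0.0726 m.


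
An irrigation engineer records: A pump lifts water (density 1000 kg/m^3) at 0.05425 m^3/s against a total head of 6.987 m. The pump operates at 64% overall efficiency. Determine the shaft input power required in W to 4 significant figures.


Approach: apply hydraulic power then efficiency conversion, P = rho*g*Q*H; P_in = P/eta.
Step 1 — hydraulic power (P = rho*g*Q*H):
  P = 1000 * 9.81 * 0.05425 * 6.987 = 3718.43 W
Step 2 — input power: P_in = P/eta = 3718.43 / 0.64 = 5810 W
Therefore the shaft input power required = 5810 W.


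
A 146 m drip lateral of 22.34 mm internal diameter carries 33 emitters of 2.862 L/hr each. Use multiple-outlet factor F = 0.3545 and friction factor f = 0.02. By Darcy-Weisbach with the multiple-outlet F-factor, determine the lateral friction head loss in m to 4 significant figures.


Approach: apply Darcy-Weisbach with the multiple-outlet F-factor, Q = n*q/(3600*1000) m^3/s; v = Q/A; hf = F*f*(L/D)*(v^2/(2g)).
Q = 33*2.862/(3600*1000) = 2.62350e-05 m^3/s
A = pi*(22.34e-3/2)^2 = 3.91973e-04 m^2, so v = Q/A = 0.0669306 m/s
hf = 0.3545*0.02*(146/0.02234)*(0.0669306^2/(2*9.81)) = 0.01058 m
Therefore the lateral friction head loss = 0.01058 m.


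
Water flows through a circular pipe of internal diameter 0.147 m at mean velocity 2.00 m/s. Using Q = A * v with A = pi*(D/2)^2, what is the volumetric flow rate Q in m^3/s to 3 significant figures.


A = pi*(0.147/2)^2 = 0.016972 m^2
Q = 0.016972 * 2.00 = 0.0339 m^3/s
Therefore the volumetric flow rate Q = 0.0339 m^3/s.


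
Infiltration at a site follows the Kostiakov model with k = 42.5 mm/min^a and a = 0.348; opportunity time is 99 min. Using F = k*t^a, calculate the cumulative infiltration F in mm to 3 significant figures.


F = 42.5 * 99^0.348 = 210 mm
Therefore the cumulative infiltration F = 210 mm.


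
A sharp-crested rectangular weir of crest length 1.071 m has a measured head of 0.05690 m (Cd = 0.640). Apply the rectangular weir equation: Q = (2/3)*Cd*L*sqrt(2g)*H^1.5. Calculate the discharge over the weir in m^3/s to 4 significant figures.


Q = (2/3)*0.640*1.071*sqrt(2*9.81)*0.05690^1.5 = 0.02747 m^3/s
Therefore the discharge over the weir = 0.02747 m^3/s.


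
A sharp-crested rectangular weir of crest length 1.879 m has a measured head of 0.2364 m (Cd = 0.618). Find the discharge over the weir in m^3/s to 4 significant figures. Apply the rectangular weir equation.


Approach: apply the rectangular weir equation, Q = (2/3)*Cd*L*sqrt(2g)*H^1.5.
Q = (2/3)*0.618*1.879*sqrt(2*9.81)*0.2364^1.5 = 0.3941 m^3/s
Therefore the discharge over the weir = 0.3941 m^3/s.


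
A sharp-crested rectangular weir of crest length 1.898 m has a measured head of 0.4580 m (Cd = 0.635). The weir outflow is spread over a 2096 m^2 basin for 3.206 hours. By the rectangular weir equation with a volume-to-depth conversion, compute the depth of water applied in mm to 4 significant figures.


Approach: apply the rectangular weir equation with a volume-to-depth conversion, Q = (2/3)*Cd*L*sqrt(2g)*H^1.5; d = Q*t/A * 1000.
Step 1 — weir discharge:
  Q = (2/3)*0.635*1.898*sqrt(2*9.81)*0.4580^1.5 = 1.10313 m^3/s
Step 2 — volume: V = 1.10313 * 3.206*3600 = 12731.9 m^3
Step 3 — depth: d = V/A * 1000 = 12731.9/2096 * 1000 = 6074 mm
Therefore the depth of water applied = 6074 mm.


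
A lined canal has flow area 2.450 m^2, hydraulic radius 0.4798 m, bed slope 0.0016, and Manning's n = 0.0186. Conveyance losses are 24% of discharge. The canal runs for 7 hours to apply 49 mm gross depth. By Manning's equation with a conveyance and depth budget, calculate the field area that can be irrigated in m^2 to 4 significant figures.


Approach: apply Manning's equation with a conveyance and depth budget, Q = (1/n)*A*R^(2/3)*S^(1/2); Q_field = Q*(1-loss); Area = Q_field*t/(d/1000).
Step 1 — canal discharge (Manning's equation):
  Q = (1/0.0186) * 2.450 * 0.4798^(2/3) * 0.0016^(1/2) = 3.22914 m^3/s
Step 2 — delivered flow: Q_field = 3.22914*(1 - 24/100) = 2.45415 m^3/s
Step 3 — volume delivered: V = 2.45415 * 7*3600 = 61844.5 m^3
Step 4 — area served: A = V / (depth/1000) = 61844.5 / 0.049 = 1262000 m^2
Therefore the field area that can be irrigated = 1262000 m^2.


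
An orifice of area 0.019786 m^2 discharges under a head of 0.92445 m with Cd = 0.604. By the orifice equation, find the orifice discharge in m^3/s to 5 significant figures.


Approach: apply the orifice equation, Q = Cd*A*sqrt(2*g*h).
Q = 0.604 * 0.019786 * sqrt(2*9.81*0.92445) = 0.050896 m^3/s
Therefore the orifice discharge = 0.050896 m^3/s.


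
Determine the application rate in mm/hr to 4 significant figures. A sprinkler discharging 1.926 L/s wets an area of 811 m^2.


Approach: apply the application rate relation, rate = (Q/A)*3600.
rate = (1.926 / 811) * 3600 = 8.549 mm/hr
Therefore the application rate = 8.549 mm/hr.


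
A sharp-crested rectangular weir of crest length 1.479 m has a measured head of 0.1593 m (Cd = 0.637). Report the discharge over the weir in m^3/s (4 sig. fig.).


Approach: apply the rectangular weir equation, Q = (2/3)*Cd*L*sqrt(2g)*H^1.5.
Q = (2/3)*0.637*1.479*sqrt(2*9.81)*0.1593^1.5 = 0.1769 m^3/s
Therefore the discharge over the weir = 0.1769 m^3/s.


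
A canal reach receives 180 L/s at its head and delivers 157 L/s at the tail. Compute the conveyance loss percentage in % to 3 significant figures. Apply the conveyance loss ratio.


Approach: apply the conveyance loss ratio, loss% = ((Q_head - Q_tail)/Q_head)*100.
loss = ((180 - 157)/180)*100 = 12.8 %
Therefore the conveyance loss percentage = 12.8 %.


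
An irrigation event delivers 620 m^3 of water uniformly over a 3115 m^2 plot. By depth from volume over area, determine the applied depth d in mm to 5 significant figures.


Approach: apply depth from volume over area, d = (V/A)*1000.
d = (620 / 3115) * 1000 = 199.04 mm
Therefore the applied depth d = 199.04 mm.


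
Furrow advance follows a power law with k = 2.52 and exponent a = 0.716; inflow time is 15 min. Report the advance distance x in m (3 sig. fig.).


Approach: apply the power-law advance function, x = k*t^a.
x = 2.52 * 15^0.716 = 17.5 m
Therefore the advance distance x = 17.5 m.


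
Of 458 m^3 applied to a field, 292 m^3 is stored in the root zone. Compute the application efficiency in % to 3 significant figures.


Approach: apply the application efficiency ratio, Ea = (stored/applied)*100.
Ea = (292/458)*100 = 63.8 %
Therefore the application efficiency = 63.8 %.


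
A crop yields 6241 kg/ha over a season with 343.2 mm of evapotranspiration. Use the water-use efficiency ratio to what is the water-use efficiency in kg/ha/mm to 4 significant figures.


Approach: apply the water-use efficiency ratio, WUE = yield/ET.
WUE = 6241 / 343.2 = 18.18 kg/ha/mm
Therefore the water-use efficiency = 18.18 kg/ha/mm.


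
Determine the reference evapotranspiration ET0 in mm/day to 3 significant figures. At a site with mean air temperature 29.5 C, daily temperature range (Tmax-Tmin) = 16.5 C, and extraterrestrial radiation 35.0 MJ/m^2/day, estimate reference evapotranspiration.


Approach: apply the Hargreaves-Samani method, ET0 = 0.0023*(Tmean+17.8)*sqrt(Tmax-Tmin)*0.408*Ra.
ET0 = 0.0023*(29.5+17.8)*sqrt(16.5)*0.408*35.0 = 6.31 mm/day
Therefore the reference evapotranspiration ET0 = 6.31 mm/day.


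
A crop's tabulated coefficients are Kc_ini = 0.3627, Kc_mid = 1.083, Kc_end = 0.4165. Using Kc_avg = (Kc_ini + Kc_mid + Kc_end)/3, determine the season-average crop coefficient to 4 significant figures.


Kc_avg = (0.3627 + 1.083 + 0.4165)/3 = 0.6207
Therefore the season-average crop coefficient = 0.6207.


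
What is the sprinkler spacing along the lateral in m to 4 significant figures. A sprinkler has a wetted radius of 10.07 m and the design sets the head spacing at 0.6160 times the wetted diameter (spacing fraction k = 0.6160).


Approach: apply the sprinkler spacing rule (spacing as a fraction of wetted diameter), S = k*(2*R).
S = 0.6160 * (2 * 10.07) = 12.41 m
Therefore the sprinkler spacing along the lateral = 12.41 m.


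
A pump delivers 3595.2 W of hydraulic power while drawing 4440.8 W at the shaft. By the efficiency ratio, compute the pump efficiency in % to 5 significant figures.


Approach: apply the efficiency ratio, eta = (P_out/P_in)*100.
eta = (3595.2 / 4440.8) * 100 = 80.958 %
Therefore the pump efficiency = 80.958 %.


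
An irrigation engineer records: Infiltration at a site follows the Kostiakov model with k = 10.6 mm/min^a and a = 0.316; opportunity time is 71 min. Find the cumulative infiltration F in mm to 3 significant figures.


Approach: apply the Kostiakov infiltration equation, F = k*t^a.
F = 10.6 * 71^0.316 = 40.8 mm
Therefore the cumulative infiltration F = 40.8 mm.


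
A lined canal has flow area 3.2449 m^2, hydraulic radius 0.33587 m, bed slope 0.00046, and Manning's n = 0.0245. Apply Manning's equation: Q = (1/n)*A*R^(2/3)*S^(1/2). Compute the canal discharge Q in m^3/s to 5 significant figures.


Q = (1/0.0245) * 3.2449 * 0.33587^(2/3) * 0.00046^(1/2) = 1.3726 m^3/s
Therefore the canal discharge Q = 1.3726 m^3/s.


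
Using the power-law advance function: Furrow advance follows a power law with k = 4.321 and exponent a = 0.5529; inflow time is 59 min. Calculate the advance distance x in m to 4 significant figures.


Approach: apply the power-law advance function, x = k*t^a.
x = 4.321 * 59^0.5529 = 41.18 m
Therefore the advance distance x = 41.18 m.


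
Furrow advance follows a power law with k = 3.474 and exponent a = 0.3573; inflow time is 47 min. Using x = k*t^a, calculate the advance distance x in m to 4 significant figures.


x = 3.474 * 47^0.3573 = 13.75 m
Therefore the advance distance x = 13.75 m.


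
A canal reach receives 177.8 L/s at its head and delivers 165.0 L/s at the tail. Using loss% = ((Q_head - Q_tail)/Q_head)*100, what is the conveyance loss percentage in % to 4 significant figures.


loss = ((177.8 - 165.0)/177.8)*100 = 7.199 %
Therefore the conveyance loss percentage = 7.199 %.


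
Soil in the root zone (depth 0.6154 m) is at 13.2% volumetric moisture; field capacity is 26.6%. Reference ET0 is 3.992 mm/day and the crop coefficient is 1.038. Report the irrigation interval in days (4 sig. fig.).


Approach: apply soil-water budget scheduling, SMD = (FC-theta)/100*depth*1000; ETc = ET0*Kc; interval = SMD/ETc.
Step 1 — soil moisture deficit:
  SMD = (26.6 - 13.2)/100 * 0.6154 * 1000 = 82.4636 mm
Step 2 — daily crop ET (ETc = ET0*Kc):
  ETc = 3.992 * 1.038 = 4.14370 mm/day
Step 3 — irrigation interval (SMD/ETc):
  interval = 82.4636 / 4.14370 = 19.90 days
Therefore the irrigation interval = 19.90 days.


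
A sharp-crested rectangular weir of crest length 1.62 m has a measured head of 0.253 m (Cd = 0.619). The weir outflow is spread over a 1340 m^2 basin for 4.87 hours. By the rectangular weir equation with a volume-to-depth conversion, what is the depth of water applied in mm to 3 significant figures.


Approach: apply the rectangular weir equation with a volume-to-depth conversion, Q = (2/3)*Cd*L*sqrt(2g)*H^1.5; d = Q*t/A * 1000.
Step 1 — weir discharge:
  Q = (2/3)*0.619*1.62*sqrt(2*9.81)*0.253^1.5 = 0.37683 m^3/s
Step 2 — volume: V = 0.37683 * 4.87*3600 = 6606.6 m^3
Step 3 — depth: d = V/A * 1000 = 6606.6/1340 * 1000 = 4930 mm
Therefore the depth of water applied = 4930 mm.


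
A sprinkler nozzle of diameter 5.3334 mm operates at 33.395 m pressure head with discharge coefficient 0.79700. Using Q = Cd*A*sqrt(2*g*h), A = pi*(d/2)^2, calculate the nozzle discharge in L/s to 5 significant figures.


A = pi*(5.3334e-3/2)^2 = 2.234077e-05 m^2
Q = 0.79700 * 2.234077e-05 * sqrt(2*9.81*33.395) * 1000 = 0.45577 L/s
Therefore the nozzle discharge = 0.45577 L/s.


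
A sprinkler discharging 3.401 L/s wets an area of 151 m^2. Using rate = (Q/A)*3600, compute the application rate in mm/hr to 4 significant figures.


rate = (3.401 / 151) * 3600 = 81.08 mm/hr
Therefore the application rate = 81.08 mm/hr.


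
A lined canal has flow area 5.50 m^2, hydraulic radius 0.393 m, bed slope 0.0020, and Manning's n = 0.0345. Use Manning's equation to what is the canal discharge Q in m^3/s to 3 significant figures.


Approach: apply Manning's equation, Q = (1/n)*A*R^(2/3)*S^(1/2).
Q = (1/0.0345) * 5.50 * 0.393^(2/3) * 0.0020^(1/2) = 3.83 m^3/s
Therefore the canal discharge Q = 3.83 m^3/s.


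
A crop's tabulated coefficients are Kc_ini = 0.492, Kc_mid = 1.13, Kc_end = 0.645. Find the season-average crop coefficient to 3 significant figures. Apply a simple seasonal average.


Approach: apply a simple seasonal average, Kc_avg = (Kc_ini + Kc_mid + Kc_end)/3.
Kc_avg = (0.492 + 1.13 + 0.645)/3 = 0.756
Therefore the season-average crop coefficient = 0.756.


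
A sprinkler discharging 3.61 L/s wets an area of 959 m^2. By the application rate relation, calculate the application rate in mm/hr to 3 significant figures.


Approach: apply the application rate relation, rate = (Q/A)*3600.
rate = (3.61 / 959) * 3600 = 13.6 mm/hr
Therefore the application rate = 13.6 mm/hr.


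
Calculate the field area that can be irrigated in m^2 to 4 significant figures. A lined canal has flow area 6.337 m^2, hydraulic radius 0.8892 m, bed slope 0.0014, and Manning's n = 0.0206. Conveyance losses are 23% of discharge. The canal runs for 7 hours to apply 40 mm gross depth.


Approach: apply Manning's equation with a conveyance and depth budget, Q = (1/n)*A*R^(2/3)*S^(1/2); Q_field = Q*(1-loss); Area = Q_field*t/(d/1000).
Step 1 — canal discharge (Manning's equation):
  Q = (1/0.0206) * 6.337 * 0.8892^(2/3) * 0.0014^(1/2) = 10.6434 m^3/s
Step 2 — delivered flow: Q_field = 10.6434*(1 - 23/100) = 8.19541 m^3/s
Step 3 — volume delivered: V = 8.19541 * 7*3600 = 206524 m^3
Step 4 — area served: A = V / (depth/1000) = 206524 / 0.04 = 5163000 m^2
Therefore the field area that can be irrigated = 5163000 m^2.


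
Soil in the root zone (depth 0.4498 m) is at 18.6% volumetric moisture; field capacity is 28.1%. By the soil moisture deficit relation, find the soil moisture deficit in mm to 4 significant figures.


Approach: apply the soil moisture deficit relation, SMD = (FC - theta)/100 * depth * 1000.
SMD = (28.1 - 18.6)/100 * 0.4498 * 1000 = 42.73 mm
Therefore the soil moisture deficit = 42.73 mm.


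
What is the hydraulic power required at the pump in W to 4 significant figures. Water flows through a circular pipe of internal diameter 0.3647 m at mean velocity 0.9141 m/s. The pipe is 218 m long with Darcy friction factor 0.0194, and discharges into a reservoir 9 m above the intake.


Approach: apply continuity + Darcy-Weisbach + hydraulic power, Q = A*v; hf = f*(L/D)*(v^2/(2g)); H = static + hf; P = rho*g*Q*H.
Step 1 — flow rate (continuity, Q = A*v):
  A = pi*(0.3647/2)^2 = 0.104463 m^2
  Q = 0.104463 * 0.9141 = 0.0954894 m^3/s
Step 2 — friction head loss (Darcy-Weisbach):
  hf = 0.0194 * (218/0.3647) * (0.9141^2 / (2*9.81))
  hf = 0.493868 m
Step 3 — total head: H = 9 + 0.493868 = 9.49387 m
Step 4 — hydraulic power (P = rho*g*Q*H):
  P = 1000 * 9.81 * 0.0954894 * 9.49387 = 8893 W
Therefore the hydraulic power required at the pump = 8893 W.


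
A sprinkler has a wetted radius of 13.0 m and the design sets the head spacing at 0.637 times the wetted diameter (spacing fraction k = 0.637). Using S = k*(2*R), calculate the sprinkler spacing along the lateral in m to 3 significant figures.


S = 0.637 * (2 * 13.0) = 16.6 m
Therefore the sprinkler spacing along the lateral = 16.6 m.


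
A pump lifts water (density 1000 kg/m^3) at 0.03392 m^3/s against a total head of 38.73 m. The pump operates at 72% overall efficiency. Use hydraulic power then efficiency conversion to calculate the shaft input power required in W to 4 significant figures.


Approach: apply hydraulic power then efficiency conversion, P = rho*g*Q*H; P_in = P/eta.
Step 1 — hydraulic power (P = rho*g*Q*H):
  P = 1000 * 9.81 * 0.03392 * 38.73 = 12887.6 W
Step 2 — input power: P_in = P/eta = 12887.6 / 0.72 = 17900 W
Therefore the shaft input power required = 17900 W.


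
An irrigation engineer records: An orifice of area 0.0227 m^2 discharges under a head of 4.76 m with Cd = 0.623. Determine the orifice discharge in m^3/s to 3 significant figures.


Approach: apply the orifice equation, Q = Cd*A*sqrt(2*g*h).
Q = 0.623 * 0.0227 * sqrt(2*9.81*4.76) = 0.137 m^3/s
Therefore the orifice discharge = 0.137 m^3/s.


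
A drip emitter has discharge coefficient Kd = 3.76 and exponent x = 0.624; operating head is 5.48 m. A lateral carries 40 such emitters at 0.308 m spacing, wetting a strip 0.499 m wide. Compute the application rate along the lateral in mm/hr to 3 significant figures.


Approach: apply the emitter equation with a lateral mass balance, q = Kd*h^x; Q = n*q; rate = Q/(n*spacing*width).
Step 1 — single emitter flow (q = Kd*h^x):
  q = 3.76 * 5.48^0.624 = 10.869 L/hr
Step 2 — total lateral flow: Q = 40 * 10.869 = 434.76 L/hr
Step 3 — wetted area: A = 40 * 0.308 * 0.499 = 6.1477 m^2
Step 4 — application rate: Q/A = 434.76/6.1477 = 70.7 mm/hr
Therefore the application rate along the lateral = 70.7 mm/hr.


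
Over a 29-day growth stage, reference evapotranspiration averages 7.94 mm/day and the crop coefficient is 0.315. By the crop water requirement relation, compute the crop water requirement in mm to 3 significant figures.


Approach: apply the crop water requirement relation, CWR = ET0 * Kc * days.
CWR = 7.94 * 0.315 * 29 = 72.5 mm
Therefore the crop water requirement = 72.5 mm.
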